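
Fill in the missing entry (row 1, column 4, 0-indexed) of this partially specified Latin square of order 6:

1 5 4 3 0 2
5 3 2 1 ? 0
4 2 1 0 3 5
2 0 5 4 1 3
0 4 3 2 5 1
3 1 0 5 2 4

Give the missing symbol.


Row 1 contains symbols [0, 1, 2, 3, 5] — missing [4].
Column 4 contains symbols [0, 1, 2, 3, 5] — missing [4].
The missing symbol must appear in both missing sets; intersection = [4].
Therefore the hidden value is 4.

Missing value = 4.


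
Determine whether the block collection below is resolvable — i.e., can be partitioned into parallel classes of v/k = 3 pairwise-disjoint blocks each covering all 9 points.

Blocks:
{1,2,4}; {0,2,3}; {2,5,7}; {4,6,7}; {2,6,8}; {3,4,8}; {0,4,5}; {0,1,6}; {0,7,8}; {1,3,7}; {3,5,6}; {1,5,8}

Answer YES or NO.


v = 9, block size k = 3, number of blocks = 12.
For resolvability, blocks must partition into parallel classes of size v/k = 3.
Total blocks must therefore be a multiple of 3: 12 = 3·4 + 0 ⇒ divisible ✓.
Greedy packing gives 4 candidate class(es). Each should be a full parallel class (size 3, covers all 9 points).
  Class 1 (3 blocks): {1,2,4}; {0,7,8}; {3,5,6}. Points covered: [0, 1, 2, 3, 4, 5, 6, 7, 8].
  Class 2 (3 blocks): {0,2,3}; {4,6,7}; {1,5,8}. Points covered: [0, 1, 2, 3, 4, 5, 6, 7, 8].
  Class 3 (3 blocks): {2,5,7}; {3,4,8}; {0,1,6}. Points covered: [0, 1, 2, 3, 4, 5, 6, 7, 8].
  Class 4 (3 blocks): {2,6,8}; {0,4,5}; {1,3,7}. Points covered: [0, 1, 2, 3, 4, 5, 6, 7, 8].
All classes full (size 3)? YES. All classes cover every point? YES.
Resolvable? YES.

YES


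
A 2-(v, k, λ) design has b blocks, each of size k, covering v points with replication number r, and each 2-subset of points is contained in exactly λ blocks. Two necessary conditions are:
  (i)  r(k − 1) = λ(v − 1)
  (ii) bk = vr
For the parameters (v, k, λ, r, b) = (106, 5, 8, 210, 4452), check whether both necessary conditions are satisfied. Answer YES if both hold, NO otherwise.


Condition (i): r(k − 1) = 210·4 = 840; λ(v − 1) = 8·105 = 840. Match? YES.
Condition (ii): bk = 4452·5 = 22260; vr = 106·210 = 22260. Match? YES.
Both conditions hold? YES.

YES


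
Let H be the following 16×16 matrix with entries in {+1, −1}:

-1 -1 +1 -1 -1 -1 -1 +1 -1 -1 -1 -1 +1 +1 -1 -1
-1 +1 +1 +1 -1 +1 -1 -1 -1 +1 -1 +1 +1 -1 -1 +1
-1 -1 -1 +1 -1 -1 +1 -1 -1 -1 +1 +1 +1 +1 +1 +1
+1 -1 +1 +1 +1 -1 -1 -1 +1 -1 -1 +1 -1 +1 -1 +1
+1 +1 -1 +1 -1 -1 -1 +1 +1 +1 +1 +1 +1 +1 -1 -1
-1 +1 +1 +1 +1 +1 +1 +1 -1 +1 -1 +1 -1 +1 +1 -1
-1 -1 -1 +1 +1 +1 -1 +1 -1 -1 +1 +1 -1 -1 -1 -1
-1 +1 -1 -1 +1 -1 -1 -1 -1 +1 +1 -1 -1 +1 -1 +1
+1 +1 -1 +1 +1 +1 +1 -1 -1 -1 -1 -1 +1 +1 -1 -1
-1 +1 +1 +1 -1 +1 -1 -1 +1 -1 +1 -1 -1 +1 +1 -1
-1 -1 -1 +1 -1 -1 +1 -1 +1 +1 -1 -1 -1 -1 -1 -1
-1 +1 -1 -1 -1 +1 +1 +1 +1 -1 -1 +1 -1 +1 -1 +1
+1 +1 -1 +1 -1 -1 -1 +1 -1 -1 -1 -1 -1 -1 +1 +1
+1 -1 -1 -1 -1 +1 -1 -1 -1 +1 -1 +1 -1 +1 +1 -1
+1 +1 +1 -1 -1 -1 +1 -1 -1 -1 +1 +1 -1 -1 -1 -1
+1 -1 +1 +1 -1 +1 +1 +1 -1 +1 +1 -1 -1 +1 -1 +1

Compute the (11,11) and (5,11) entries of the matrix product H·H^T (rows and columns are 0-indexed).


Row 5 of H: [-1, 1, 1, 1, 1, 1, 1, 1, -1, 1, -1, 1, -1, 1, 1, -1].
Row 11 of H: [-1, 1, -1, -1, -1, 1, 1, 1, 1, -1, -1, 1, -1, 1, -1, 1].
(H·H^T)[11][11] = Σ_j H[11][j]·H[11][j] = (-1)² + (1)² + (-1)² + (-1)² + (-1)² + (1)² + (1)² + (1)² + (1)² + (-1)² + (-1)² + (1)² + (-1)² + (1)² + (-1)² + (1)² = 1 + 1 + 1 + 1 + 1 + 1 + 1 + 1 + 1 + 1 + 1 + 1 + 1 + 1 + 1 + 1 = 16.
(H·H^T)[5][11] = Σ_j H[5][j]·H[11][j] = (-1)·(-1) + (1)·(1) + (1)·(-1) + (1)·(-1) + (1)·(-1) + (1)·(1) + (1)·(1) + (1)·(1) + (-1)·(1) + (1)·(-1) + (-1)·(-1) + (1)·(1) + (-1)·(-1) + (1)·(1) + (1)·(-1) + (-1)·(1) = 1 + 1 + -1 + -1 + -1 + 1 + 1 + 1 + -1 + -1 + 1 + 1 + 1 + 1 + -1 + -1 = 2.
Rows 5 and 11 are not orthogonal (dot product = 2 ≠ 0), so H is not a Hadamard matrix.

(11,11) entry = 16; (5,11) entry = 2.


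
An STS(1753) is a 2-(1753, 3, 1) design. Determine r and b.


An STS(v) is a 2-(v, 3, 1) BIBD: block size k = 3, λ = 1.
Replication: r(k − 1) = λ(v − 1) ⇒ r·2 = 1753 − 1 = 1752 ⇒ r = 876.
Block count: b = v(v − 1)/6 = 1753·1752/6 = 3071256/6 = 511876.
(Check via bk = vr: 511876·3 = 1535628 = 1753·876 = 1535628 ✓.)

r = 876, b = 511876.


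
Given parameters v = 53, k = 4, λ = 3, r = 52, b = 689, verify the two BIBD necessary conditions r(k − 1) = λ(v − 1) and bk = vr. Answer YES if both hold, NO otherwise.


Condition (i): r(k − 1) = 52·3 = 156; λ(v − 1) = 3·52 = 156. Match? YES.
Condition (ii): bk = 689·4 = 2756; vr = 53·52 = 2756. Match? YES.
Both conditions hold? YES.

YES


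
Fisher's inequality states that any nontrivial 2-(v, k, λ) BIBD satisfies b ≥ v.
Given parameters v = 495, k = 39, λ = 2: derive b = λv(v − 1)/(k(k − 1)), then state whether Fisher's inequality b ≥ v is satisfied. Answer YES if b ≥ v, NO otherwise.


r = λ(v − 1)/(k − 1) = 2·494/38 = 26.
b = vr/k = 495·26/39 = 330.
Fisher's inequality: b ≥ v ⇔ 330 ≥ 495? NO.

NO


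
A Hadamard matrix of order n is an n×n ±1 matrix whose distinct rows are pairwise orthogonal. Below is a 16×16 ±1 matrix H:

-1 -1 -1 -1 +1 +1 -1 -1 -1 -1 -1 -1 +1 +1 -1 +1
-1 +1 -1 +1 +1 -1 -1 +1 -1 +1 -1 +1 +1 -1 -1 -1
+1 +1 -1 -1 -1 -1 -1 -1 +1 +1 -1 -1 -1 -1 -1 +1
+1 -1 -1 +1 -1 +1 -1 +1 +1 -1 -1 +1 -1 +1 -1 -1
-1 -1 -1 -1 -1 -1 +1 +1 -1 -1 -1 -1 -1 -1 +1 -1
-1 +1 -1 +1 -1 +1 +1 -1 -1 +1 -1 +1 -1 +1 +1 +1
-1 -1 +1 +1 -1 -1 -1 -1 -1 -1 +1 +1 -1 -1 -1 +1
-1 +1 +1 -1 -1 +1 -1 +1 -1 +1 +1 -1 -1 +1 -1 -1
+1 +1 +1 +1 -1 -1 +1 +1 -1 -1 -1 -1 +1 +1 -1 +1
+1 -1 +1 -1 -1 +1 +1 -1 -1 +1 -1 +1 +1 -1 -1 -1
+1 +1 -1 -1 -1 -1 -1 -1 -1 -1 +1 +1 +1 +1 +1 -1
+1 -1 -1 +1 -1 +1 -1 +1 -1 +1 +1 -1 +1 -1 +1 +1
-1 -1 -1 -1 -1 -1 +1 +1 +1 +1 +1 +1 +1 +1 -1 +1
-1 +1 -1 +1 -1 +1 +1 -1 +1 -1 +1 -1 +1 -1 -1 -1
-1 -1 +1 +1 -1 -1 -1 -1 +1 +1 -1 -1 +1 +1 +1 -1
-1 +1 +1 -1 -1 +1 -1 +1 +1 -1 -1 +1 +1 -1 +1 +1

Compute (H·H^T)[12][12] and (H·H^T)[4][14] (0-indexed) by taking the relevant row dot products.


Row 4 of H: [-1, -1, -1, -1, -1, -1, 1, 1, -1, -1, -1, -1, -1, -1, 1, -1].
Row 12 of H: [-1, -1, -1, -1, -1, -1, 1, 1, 1, 1, 1, 1, 1, 1, -1, 1].
Row 14 of H: [-1, -1, 1, 1, -1, -1, -1, -1, 1, 1, -1, -1, 1, 1, 1, -1].
(H·H^T)[12][12] = Σ_j H[12][j]·H[12][j] = (-1)² + (-1)² + (-1)² + (-1)² + (-1)² + (-1)² + (1)² + (1)² + (1)² + (1)² + (1)² + (1)² + (1)² + (1)² + (-1)² + (1)² = 1 + 1 + 1 + 1 + 1 + 1 + 1 + 1 + 1 + 1 + 1 + 1 + 1 + 1 + 1 + 1 = 16.
(H·H^T)[4][14] = Σ_j H[4][j]·H[14][j] = (-1)·(-1) + (-1)·(-1) + (-1)·(1) + (-1)·(1) + (-1)·(-1) + (-1)·(-1) + (1)·(-1) + (1)·(-1) + (-1)·(1) + (-1)·(1) + (-1)·(-1) + (-1)·(-1) + (-1)·(1) + (-1)·(1) + (1)·(1) + (-1)·(-1) = 1 + 1 + -1 + -1 + 1 + 1 + -1 + -1 + -1 + -1 + 1 + 1 + -1 + -1 + 1 + 1 = 0.
So rows 4 and 14 are orthogonal; the diagonal entry equals n = 16.

(12,12) entry = 16; (4,14) entry = 0.


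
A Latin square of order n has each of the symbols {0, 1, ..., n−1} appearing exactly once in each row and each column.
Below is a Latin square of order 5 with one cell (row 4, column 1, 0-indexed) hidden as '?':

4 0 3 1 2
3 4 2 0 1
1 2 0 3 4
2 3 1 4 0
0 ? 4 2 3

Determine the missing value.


Row 4 contains symbols [0, 2, 3, 4] — missing [1].
Column 1 contains symbols [0, 2, 3, 4] — missing [1].
The missing symbol must appear in both missing sets; intersection = [1].
Therefore the hidden value is 1.

Missing value = 1.


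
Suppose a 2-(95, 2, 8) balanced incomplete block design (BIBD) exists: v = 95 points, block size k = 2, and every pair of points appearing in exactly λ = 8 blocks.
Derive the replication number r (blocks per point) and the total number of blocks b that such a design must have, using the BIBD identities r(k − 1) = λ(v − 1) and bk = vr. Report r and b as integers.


Any 2-(v, k, λ) BIBD satisfies two necessary conditions:
  (i)  Each point sits in r blocks, and counting incidences through any fixed point gives r(k − 1) = λ(v − 1), so r = λ(v − 1)/(k − 1).
  (ii) Total incidences bk = vr, so b = vr/k.
Step 1: r = λ(v − 1)/(k − 1) = 8·(95 − 1)/(2 − 1) = 8·94/1 = 752/1 = 752.
Step 2: b = vr/k = 95·752/2 = 71440/2 = 35720.
Check integrality: r = 752 ∈ Z ✓, b = 35720 ∈ Z ✓.
(These identities are necessary conditions: they determine r and b for any design with these parameters, but do not by themselves prove that one exists.)

r = 752, b = 35720.


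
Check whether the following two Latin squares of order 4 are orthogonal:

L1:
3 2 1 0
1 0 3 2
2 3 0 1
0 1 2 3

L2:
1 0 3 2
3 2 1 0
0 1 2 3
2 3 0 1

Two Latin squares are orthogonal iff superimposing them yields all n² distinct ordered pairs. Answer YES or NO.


Form the n² = 16 superimposed pairs (L1[i][j], L2[i][j]), row by row (rows and columns indexed from 0):
row 0: (3,1) (2,0) (1,3) (0,2)
row 1: (1,3) (0,2) (3,1) (2,0)
row 2: (2,0) (3,1) (0,2) (1,3)
row 3: (0,2) (1,3) (2,0) (3,1)
Orthogonality requires all 16 pairs distinct.
But the pair (1,3) repeats: cell (0,2) has L1 = 1, L2 = 3, and cell (1,0) has L1 = 1, L2 = 3.
A repeated pair means some other pair never occurs (only 4 distinct pairs out of 16), so the squares are not orthogonal.
Conclusion: NO.

NO


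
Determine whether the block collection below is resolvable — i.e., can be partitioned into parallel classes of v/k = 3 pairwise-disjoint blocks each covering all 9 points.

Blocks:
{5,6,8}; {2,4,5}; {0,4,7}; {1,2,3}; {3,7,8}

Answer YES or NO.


v = 9, block size k = 3, number of blocks = 5.
For resolvability, blocks must partition into parallel classes of size v/k = 3.
Total blocks must therefore be a multiple of 3: 5 = 3·1 + 2 ⇒ not divisible ✗.
Resolvable? NO.

NO


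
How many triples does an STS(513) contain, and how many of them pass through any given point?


An STS(v) is a 2-(v, 3, 1) BIBD: block size k = 3, λ = 1.
Replication: r(k − 1) = λ(v − 1) ⇒ r·2 = 513 − 1 = 512 ⇒ r = 256.
Block count: b = v(v − 1)/6 = 513·512/6 = 262656/6 = 43776.
(Check via bk = vr: 43776·3 = 131328 = 513·256 = 131328 ✓.)

r = 256, b = 43776.


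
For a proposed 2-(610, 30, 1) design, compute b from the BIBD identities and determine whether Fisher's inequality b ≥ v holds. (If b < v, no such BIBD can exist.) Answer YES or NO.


b = λv(v − 1)/(k(k − 1)) = 1·610·609/(30·29) = 371490/870 = 427.
Compare with v = 610: b < v, so Fisher's inequality fails.

NO


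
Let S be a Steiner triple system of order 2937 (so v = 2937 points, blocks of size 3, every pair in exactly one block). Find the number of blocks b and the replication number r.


An STS(v) is a 2-(v, 3, 1) BIBD: block size k = 3, λ = 1.
Replication: r(k − 1) = λ(v − 1) ⇒ r·2 = 2937 − 1 = 2936 ⇒ r = 1468.
Block count: bk = vr ⇒ b·3 = 2937·1468 = 4311516 ⇒ b = 1437172.
(Check via b = v(v − 1)/6 = 2937·2936/6 = 8623032/6 = 1437172.)

r = 1468, b = 1437172.


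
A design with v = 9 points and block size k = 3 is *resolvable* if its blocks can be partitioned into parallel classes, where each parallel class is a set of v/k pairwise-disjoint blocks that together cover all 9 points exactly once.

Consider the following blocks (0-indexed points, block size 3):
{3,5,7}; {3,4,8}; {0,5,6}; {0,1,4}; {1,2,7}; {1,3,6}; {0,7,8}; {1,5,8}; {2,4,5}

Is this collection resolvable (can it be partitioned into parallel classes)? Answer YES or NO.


v = 9, block size k = 3, number of blocks = 9.
For resolvability, blocks must partition into parallel classes of size v/k = 3.
Total blocks must therefore be a multiple of 3: 9 = 3·3 + 0 ⇒ divisible ✓.
Consider block {3,5,7}. The only other block(s) in the collection disjoint from it are {0,1,4} — just 1 block(s). Any parallel class containing {3,5,7} would need 2 other blocks each disjoint from it, so no parallel class of size 3 can contain {3,5,7}.
Since every block must belong to some parallel class in a resolution, the collection cannot be partitioned into parallel classes.
Resolvable? NO.

NO


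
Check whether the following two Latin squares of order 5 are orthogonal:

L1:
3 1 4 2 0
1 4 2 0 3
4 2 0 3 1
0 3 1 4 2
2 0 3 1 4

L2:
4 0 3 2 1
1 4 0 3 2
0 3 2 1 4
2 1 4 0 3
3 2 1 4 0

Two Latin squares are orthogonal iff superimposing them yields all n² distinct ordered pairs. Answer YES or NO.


Form the n² = 25 superimposed pairs (L1[i][j], L2[i][j]), row by row (rows and columns indexed from 0):
row 0: (3,4) (1,0) (4,3) (2,2) (0,1)
row 1: (1,1) (4,4) (2,0) (0,3) (3,2)
row 2: (4,0) (2,3) (0,2) (3,1) (1,4)
row 3: (0,2) (3,1) (1,4) (4,0) (2,3)
row 4: (2,3) (0,2) (3,1) (1,4) (4,0)
Orthogonality requires all 25 pairs distinct.
But the pair (0,2) repeats: cell (2,2) has L1 = 0, L2 = 2, and cell (3,0) has L1 = 0, L2 = 2.
A repeated pair means some other pair never occurs (only 15 distinct pairs out of 25), so the squares are not orthogonal.
Conclusion: NO.

NO


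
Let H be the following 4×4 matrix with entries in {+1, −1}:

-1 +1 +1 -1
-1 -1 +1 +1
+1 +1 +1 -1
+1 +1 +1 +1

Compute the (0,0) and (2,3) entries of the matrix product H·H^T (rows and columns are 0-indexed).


Row 0 of H: [-1, 1, 1, -1].
Row 2 of H: [1, 1, 1, -1].
Row 3 of H: [1, 1, 1, 1].
(H·H^T)[0][0] = Σ_j H[0][j]·H[0][j] = (-1)² + (1)² + (1)² + (-1)² = 1 + 1 + 1 + 1 = 4.
(H·H^T)[2][3] = Σ_j H[2][j]·H[3][j] = (1)·(1) + (1)·(1) + (1)·(1) + (-1)·(1) = 1 + 1 + 1 + -1 = 2.
Rows 2 and 3 are not orthogonal (dot product = 2 ≠ 0), so H is not a Hadamard matrix.

(0,0) entry = 4; (2,3) entry = 2.


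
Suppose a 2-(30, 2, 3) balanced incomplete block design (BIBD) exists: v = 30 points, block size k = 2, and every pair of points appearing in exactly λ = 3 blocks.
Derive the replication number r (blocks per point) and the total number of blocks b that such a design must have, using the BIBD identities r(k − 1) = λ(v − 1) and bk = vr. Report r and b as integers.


Any 2-(v, k, λ) BIBD satisfies two necessary conditions:
  (i)  Each point sits in r blocks, and counting incidences through any fixed point gives r(k − 1) = λ(v − 1), so r = λ(v − 1)/(k − 1).
  (ii) Total incidences bk = vr, so b = vr/k.
Step 1: r = λ(v − 1)/(k − 1) = 3·(30 − 1)/(2 − 1) = 3·29/1 = 87/1 = 87.
Step 2: b = vr/k = 30·87/2 = 2610/2 = 1305.
Check integrality: r = 87 ∈ Z ✓, b = 1305 ∈ Z ✓.
(These identities are necessary conditions: they determine r and b for any design with these parameters, but do not by themselves prove that one exists.)

r = 87, b = 1305.


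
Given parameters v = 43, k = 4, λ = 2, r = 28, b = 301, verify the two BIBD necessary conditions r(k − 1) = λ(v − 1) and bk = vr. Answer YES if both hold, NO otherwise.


Condition (i): r(k − 1) = 28·3 = 84; λ(v − 1) = 2·42 = 84. Match? YES.
Condition (ii): bk = 301·4 = 1204; vr = 43·28 = 1204. Match? YES.
Both conditions hold? YES.

YES


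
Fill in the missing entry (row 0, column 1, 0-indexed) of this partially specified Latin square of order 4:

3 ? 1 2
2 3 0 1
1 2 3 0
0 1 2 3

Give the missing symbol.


Row 0 contains symbols [1, 2, 3] — missing [0].
Column 1 contains symbols [1, 2, 3] — missing [0].
The missing symbol must appear in both missing sets; intersection = [0].
Therefore the hidden value is 0.

Missing value = 0.


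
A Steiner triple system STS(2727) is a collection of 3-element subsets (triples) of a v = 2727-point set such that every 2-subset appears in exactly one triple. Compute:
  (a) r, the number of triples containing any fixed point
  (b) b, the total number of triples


An STS(v) is a 2-(v, 3, 1) BIBD: block size k = 3, λ = 1.
Replication: r(k − 1) = λ(v − 1) ⇒ r·2 = 2727 − 1 = 2726 ⇒ r = 1363.
Block count: bk = vr ⇒ b·3 = 2727·1363 = 3716901 ⇒ b = 1238967.
(Check via b = v(v − 1)/6 = 2727·2726/6 = 7433802/6 = 1238967.)

r = 1363, b = 1238967.


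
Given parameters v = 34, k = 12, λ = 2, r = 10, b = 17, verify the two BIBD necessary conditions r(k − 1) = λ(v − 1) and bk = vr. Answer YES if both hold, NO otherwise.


Condition (i): r(k − 1) = 10·11 = 110; λ(v − 1) = 2·33 = 66. Match? NO.
Condition (ii): bk = 17·12 = 204; vr = 34·10 = 340. Match? NO.
Both conditions hold? NO.

NO


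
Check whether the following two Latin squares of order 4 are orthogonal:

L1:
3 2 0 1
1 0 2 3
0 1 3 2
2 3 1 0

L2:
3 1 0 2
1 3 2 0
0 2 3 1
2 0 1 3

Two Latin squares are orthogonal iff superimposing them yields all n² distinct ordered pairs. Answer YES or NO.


Form the n² = 16 superimposed pairs (L1[i][j], L2[i][j]), row by row (rows and columns indexed from 0):
row 0: (3,3) (2,1) (0,0) (1,2)
row 1: (1,1) (0,3) (2,2) (3,0)
row 2: (0,0) (1,2) (3,3) (2,1)
row 3: (2,2) (3,0) (1,1) (0,3)
Orthogonality requires all 16 pairs distinct.
But the pair (0,0) repeats: cell (0,2) has L1 = 0, L2 = 0, and cell (2,0) has L1 = 0, L2 = 0.
A repeated pair means some other pair never occurs (only 8 distinct pairs out of 16), so the squares are not orthogonal.
Conclusion: NO.

NO


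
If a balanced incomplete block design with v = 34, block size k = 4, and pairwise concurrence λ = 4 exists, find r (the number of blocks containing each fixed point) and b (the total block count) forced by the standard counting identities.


Any 2-(v, k, λ) BIBD satisfies two necessary conditions:
  (i)  Each point sits in r blocks, and counting incidences through any fixed point gives r(k − 1) = λ(v − 1), so r = λ(v − 1)/(k − 1).
  (ii) Total incidences bk = vr, so b = vr/k.
Step 1: r = λ(v − 1)/(k − 1) = 4·(34 − 1)/(4 − 1) = 4·33/3 = 132/3 = 44.
Step 2: b = vr/k = 34·44/4 = 1496/4 = 374.
Check integrality: r = 44 ∈ Z ✓, b = 374 ∈ Z ✓.
(These identities are necessary conditions: they determine r and b for any design with these parameters, but do not by themselves prove that one exists.)

r = 44, b = 374.


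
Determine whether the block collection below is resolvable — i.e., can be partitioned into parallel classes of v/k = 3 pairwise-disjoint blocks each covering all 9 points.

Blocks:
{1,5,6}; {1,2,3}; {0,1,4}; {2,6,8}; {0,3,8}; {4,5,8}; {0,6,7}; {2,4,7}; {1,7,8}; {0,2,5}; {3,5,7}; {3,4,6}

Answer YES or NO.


v = 9, block size k = 3, number of blocks = 12.
For resolvability, blocks must partition into parallel classes of size v/k = 3.
Total blocks must therefore be a multiple of 3: 12 = 3·4 + 0 ⇒ divisible ✓.
Greedy packing gives 4 candidate class(es). Each should be a full parallel class (size 3, covers all 9 points).
  Class 1 (3 blocks): {1,5,6}; {0,3,8}; {2,4,7}. Points covered: [0, 1, 2, 3, 4, 5, 6, 7, 8].
  Class 2 (3 blocks): {1,2,3}; {4,5,8}; {0,6,7}. Points covered: [0, 1, 2, 3, 4, 5, 6, 7, 8].
  Class 3 (3 blocks): {0,1,4}; {2,6,8}; {3,5,7}. Points covered: [0, 1, 2, 3, 4, 5, 6, 7, 8].
  Class 4 (3 blocks): {1,7,8}; {0,2,5}; {3,4,6}. Points covered: [0, 1, 2, 3, 4, 5, 6, 7, 8].
All classes full (size 3)? YES. All classes cover every point? YES.
Resolvable? YES.

YES


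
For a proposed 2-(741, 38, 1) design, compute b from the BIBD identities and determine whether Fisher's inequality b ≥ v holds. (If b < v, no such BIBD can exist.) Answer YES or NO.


b = λv(v − 1)/(k(k − 1)) = 1·741·740/(38·37) = 548340/1406 = 390.
Compare with v = 741: b < v, so Fisher's inequality fails.

NO


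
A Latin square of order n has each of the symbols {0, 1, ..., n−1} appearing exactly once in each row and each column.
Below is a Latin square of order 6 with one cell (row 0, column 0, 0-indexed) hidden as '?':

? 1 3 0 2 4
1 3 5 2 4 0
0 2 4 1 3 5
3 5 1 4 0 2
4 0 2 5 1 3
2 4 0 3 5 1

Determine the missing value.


Row 0 contains symbols [0, 1, 2, 3, 4] — missing [5].
Column 0 contains symbols [0, 1, 2, 3, 4] — missing [5].
The missing symbol must appear in both missing sets; intersection = [5].
Therefore the hidden value is 5.

Missing value = 5.


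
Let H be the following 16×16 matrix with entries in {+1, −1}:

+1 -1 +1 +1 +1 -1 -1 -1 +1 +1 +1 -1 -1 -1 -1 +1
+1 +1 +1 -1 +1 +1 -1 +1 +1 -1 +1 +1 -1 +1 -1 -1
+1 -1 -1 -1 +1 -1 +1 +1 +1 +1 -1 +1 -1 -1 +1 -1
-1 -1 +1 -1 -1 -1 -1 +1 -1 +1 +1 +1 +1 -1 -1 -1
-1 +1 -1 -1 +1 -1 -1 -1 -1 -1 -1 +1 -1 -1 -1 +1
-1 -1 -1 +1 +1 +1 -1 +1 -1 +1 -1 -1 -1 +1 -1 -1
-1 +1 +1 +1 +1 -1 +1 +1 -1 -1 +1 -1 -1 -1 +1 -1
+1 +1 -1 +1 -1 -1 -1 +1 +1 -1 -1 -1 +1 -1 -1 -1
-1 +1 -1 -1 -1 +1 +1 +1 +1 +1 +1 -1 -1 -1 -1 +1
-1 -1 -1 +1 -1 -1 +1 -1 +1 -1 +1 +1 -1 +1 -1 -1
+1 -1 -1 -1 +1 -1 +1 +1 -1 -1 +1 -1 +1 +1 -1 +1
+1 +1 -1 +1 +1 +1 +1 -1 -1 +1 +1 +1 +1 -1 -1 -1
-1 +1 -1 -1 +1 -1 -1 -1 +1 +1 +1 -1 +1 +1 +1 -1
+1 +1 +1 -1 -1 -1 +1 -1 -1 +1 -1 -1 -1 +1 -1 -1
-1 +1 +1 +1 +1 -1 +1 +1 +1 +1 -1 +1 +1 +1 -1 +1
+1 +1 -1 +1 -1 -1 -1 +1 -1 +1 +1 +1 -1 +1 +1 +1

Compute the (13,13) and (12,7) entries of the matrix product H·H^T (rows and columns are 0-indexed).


Row 7 of H: [1, 1, -1, 1, -1, -1, -1, 1, 1, -1, -1, -1, 1, -1, -1, -1].
Row 12 of H: [-1, 1, -1, -1, 1, -1, -1, -1, 1, 1, 1, -1, 1, 1, 1, -1].
Row 13 of H: [1, 1, 1, -1, -1, -1, 1, -1, -1, 1, -1, -1, -1, 1, -1, -1].
(H·H^T)[13][13] = Σ_j H[13][j]·H[13][j] = (1)² + (1)² + (1)² + (-1)² + (-1)² + (-1)² + (1)² + (-1)² + (-1)² + (1)² + (-1)² + (-1)² + (-1)² + (1)² + (-1)² + (-1)² = 1 + 1 + 1 + 1 + 1 + 1 + 1 + 1 + 1 + 1 + 1 + 1 + 1 + 1 + 1 + 1 = 16.
(H·H^T)[12][7] = Σ_j H[12][j]·H[7][j] = (-1)·(1) + (1)·(1) + (-1)·(-1) + (-1)·(1) + (1)·(-1) + (-1)·(-1) + (-1)·(-1) + (-1)·(1) + (1)·(1) + (1)·(-1) + (1)·(-1) + (-1)·(-1) + (1)·(1) + (1)·(-1) + (1)·(-1) + (-1)·(-1) = -1 + 1 + 1 + -1 + -1 + 1 + 1 + -1 + 1 + -1 + -1 + 1 + 1 + -1 + -1 + 1 = 0.
So rows 12 and 7 are orthogonal; the diagonal entry equals n = 16.

(13,13) entry = 16; (12,7) entry = 0.


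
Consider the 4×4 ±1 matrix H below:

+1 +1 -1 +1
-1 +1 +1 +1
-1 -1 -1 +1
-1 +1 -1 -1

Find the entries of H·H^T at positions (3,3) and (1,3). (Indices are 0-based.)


Row 1 of H: [-1, 1, 1, 1].
Row 3 of H: [-1, 1, -1, -1].
(H·H^T)[3][3] = Σ_j H[3][j]·H[3][j] = (-1)² + (1)² + (-1)² + (-1)² = 1 + 1 + 1 + 1 = 4.
(H·H^T)[1][3] = Σ_j H[1][j]·H[3][j] = (-1)·(-1) + (1)·(1) + (1)·(-1) + (1)·(-1) = 1 + 1 + -1 + -1 = 0.
So rows 1 and 3 are orthogonal; the diagonal entry equals n = 4.

(3,3) entry = 4; (1,3) entry = 0.


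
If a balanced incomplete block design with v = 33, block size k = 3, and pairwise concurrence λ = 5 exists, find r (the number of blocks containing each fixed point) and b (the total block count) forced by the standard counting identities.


Any 2-(v, k, λ) BIBD satisfies two necessary conditions:
  (i)  Each point sits in r blocks, and counting incidences through any fixed point gives r(k − 1) = λ(v − 1), so r = λ(v − 1)/(k − 1).
  (ii) Total incidences bk = vr, so b = vr/k.
Step 1: r = λ(v − 1)/(k − 1) = 5·(33 − 1)/(3 − 1) = 5·32/2 = 160/2 = 80.
Step 2: b = vr/k = 33·80/3 = 2640/3 = 880.
Check integrality: r = 80 ∈ Z ✓, b = 880 ∈ Z ✓.
(These identities are necessary conditions: they determine r and b for any design with these parameters, but do not by themselves prove that one exists.)

r = 80, b = 880.


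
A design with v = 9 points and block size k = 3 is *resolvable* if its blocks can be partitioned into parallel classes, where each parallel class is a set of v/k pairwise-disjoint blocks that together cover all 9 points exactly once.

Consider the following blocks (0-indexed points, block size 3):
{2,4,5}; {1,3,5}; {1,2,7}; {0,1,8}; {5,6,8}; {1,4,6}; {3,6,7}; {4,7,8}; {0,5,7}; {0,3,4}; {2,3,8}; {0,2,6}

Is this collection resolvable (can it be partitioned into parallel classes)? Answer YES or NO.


v = 9, block size k = 3, number of blocks = 12.
For resolvability, blocks must partition into parallel classes of size v/k = 3.
Total blocks must therefore be a multiple of 3: 12 = 3·4 + 0 ⇒ divisible ✓.
Greedy packing gives 4 candidate class(es). Each should be a full parallel class (size 3, covers all 9 points).
  Class 1 (3 blocks): {2,4,5}; {0,1,8}; {3,6,7}. Points covered: [0, 1, 2, 3, 4, 5, 6, 7, 8].
  Class 2 (3 blocks): {1,3,5}; {4,7,8}; {0,2,6}. Points covered: [0, 1, 2, 3, 4, 5, 6, 7, 8].
  Class 3 (3 blocks): {1,2,7}; {5,6,8}; {0,3,4}. Points covered: [0, 1, 2, 3, 4, 5, 6, 7, 8].
  Class 4 (3 blocks): {1,4,6}; {0,5,7}; {2,3,8}. Points covered: [0, 1, 2, 3, 4, 5, 6, 7, 8].
All classes full (size 3)? YES. All classes cover every point? YES.
Resolvable? YES.

YES


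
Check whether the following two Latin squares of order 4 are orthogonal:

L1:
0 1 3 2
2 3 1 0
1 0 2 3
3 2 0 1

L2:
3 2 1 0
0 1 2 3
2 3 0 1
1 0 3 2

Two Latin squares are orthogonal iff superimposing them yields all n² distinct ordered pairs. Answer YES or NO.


Form the n² = 16 superimposed pairs (L1[i][j], L2[i][j]), row by row (rows and columns indexed from 0):
row 0: (0,3) (1,2) (3,1) (2,0)
row 1: (2,0) (3,1) (1,2) (0,3)
row 2: (1,2) (0,3) (2,0) (3,1)
row 3: (3,1) (2,0) (0,3) (1,2)
Orthogonality requires all 16 pairs distinct.
But the pair (2,0) repeats: cell (0,3) has L1 = 2, L2 = 0, and cell (1,0) has L1 = 2, L2 = 0.
A repeated pair means some other pair never occurs (only 4 distinct pairs out of 16), so the squares are not orthogonal.
Conclusion: NO.

NO


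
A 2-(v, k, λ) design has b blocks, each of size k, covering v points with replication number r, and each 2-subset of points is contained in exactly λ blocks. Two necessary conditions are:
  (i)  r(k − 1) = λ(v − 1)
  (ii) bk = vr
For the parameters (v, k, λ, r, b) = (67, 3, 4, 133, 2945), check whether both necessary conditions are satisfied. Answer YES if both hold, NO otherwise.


Condition (i): r(k − 1) = 133·2 = 266; λ(v − 1) = 4·66 = 264. Match? NO.
Condition (ii): bk = 2945·3 = 8835; vr = 67·133 = 8911. Match? NO.
Both conditions hold? NO.

NO


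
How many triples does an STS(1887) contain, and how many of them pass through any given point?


An STS(v) is a 2-(v, 3, 1) BIBD: block size k = 3, λ = 1.
Replication: r(k − 1) = λ(v − 1) ⇒ r·2 = 1887 − 1 = 1886 ⇒ r = 943.
Block count: bk = vr ⇒ b·3 = 1887·943 = 1779441 ⇒ b = 593147.
(Check via b = v(v − 1)/6 = 1887·1886/6 = 3558882/6 = 593147.)

r = 943, b = 593147.


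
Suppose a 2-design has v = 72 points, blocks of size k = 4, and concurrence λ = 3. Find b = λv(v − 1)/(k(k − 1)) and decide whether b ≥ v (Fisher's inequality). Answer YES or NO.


r = λ(v − 1)/(k − 1) = 3·71/3 = 71.
b = vr/k = 72·71/4 = 1278.
Fisher's inequality: b ≥ v ⇔ 1278 ≥ 72? YES.

YES


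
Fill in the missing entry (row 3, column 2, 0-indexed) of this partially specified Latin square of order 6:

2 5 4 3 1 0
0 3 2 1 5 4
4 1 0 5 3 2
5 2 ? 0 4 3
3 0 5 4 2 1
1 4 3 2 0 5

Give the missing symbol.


Row 3 contains symbols [0, 2, 3, 4, 5] — missing [1].
Column 2 contains symbols [0, 2, 3, 4, 5] — missing [1].
The missing symbol must appear in both missing sets; intersection = [1].
Therefore the hidden value is 1.

Missing value = 1.


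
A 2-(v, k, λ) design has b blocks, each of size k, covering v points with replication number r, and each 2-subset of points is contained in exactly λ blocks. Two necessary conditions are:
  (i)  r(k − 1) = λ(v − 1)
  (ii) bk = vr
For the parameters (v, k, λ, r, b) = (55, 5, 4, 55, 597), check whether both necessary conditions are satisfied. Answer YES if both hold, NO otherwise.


Condition (i): r(k − 1) = 55·4 = 220; λ(v − 1) = 4·54 = 216. Match? NO.
Condition (ii): bk = 597·5 = 2985; vr = 55·55 = 3025. Match? NO.
Both conditions hold? NO.

NO


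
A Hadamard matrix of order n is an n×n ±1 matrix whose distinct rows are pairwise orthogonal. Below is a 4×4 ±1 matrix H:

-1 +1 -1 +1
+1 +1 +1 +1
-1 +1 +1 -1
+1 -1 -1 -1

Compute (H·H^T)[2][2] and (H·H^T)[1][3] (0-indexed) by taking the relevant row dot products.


Row 1 of H: [1, 1, 1, 1].
Row 2 of H: [-1, 1, 1, -1].
Row 3 of H: [1, -1, -1, -1].
(H·H^T)[2][2] = Σ_j H[2][j]·H[2][j] = (-1)² + (1)² + (1)² + (-1)² = 1 + 1 + 1 + 1 = 4.
(H·H^T)[1][3] = Σ_j H[1][j]·H[3][j] = (1)·(1) + (1)·(-1) + (1)·(-1) + (1)·(-1) = 1 + -1 + -1 + -1 = -2.
Rows 1 and 3 are not orthogonal (dot product = -2 ≠ 0), so H is not a Hadamard matrix.

(2,2) entry = 4; (1,3) entry = -2.


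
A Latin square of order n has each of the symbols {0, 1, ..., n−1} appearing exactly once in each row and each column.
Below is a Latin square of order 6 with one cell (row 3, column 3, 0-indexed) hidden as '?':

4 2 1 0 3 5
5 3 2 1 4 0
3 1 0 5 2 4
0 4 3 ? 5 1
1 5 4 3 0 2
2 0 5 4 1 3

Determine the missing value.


Row 3 contains symbols [0, 1, 3, 4, 5] — missing [2].
Column 3 contains symbols [0, 1, 3, 4, 5] — missing [2].
The missing symbol must appear in both missing sets; intersection = [2].
Therefore the hidden value is 2.

Missing value = 2.


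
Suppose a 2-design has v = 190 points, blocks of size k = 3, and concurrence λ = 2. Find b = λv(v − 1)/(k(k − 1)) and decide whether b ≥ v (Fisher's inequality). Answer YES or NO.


r = λ(v − 1)/(k − 1) = 2·189/2 = 189.
b = vr/k = 190·189/3 = 11970.
Fisher's inequality: b ≥ v ⇔ 11970 ≥ 190? YES.

YES


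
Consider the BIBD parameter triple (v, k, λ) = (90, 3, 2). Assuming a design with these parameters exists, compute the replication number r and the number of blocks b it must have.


Any 2-(v, k, λ) BIBD satisfies two necessary conditions:
  (i)  Each point sits in r blocks, and counting incidences through any fixed point gives r(k − 1) = λ(v − 1), so r = λ(v − 1)/(k − 1).
  (ii) Total incidences bk = vr, so b = vr/k.
Step 1: r = λ(v − 1)/(k − 1) = 2·(90 − 1)/(3 − 1) = 2·89/2 = 178/2 = 89.
Step 2: b = vr/k = 90·89/3 = 8010/3 = 2670.
Check integrality: r = 89 ∈ Z ✓, b = 2670 ∈ Z ✓.
(These identities are necessary conditions: they determine r and b for any design with these parameters, but do not by themselves prove that one exists.)

r = 89, b = 2670.


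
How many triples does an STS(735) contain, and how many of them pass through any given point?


An STS(v) is a 2-(v, 3, 1) BIBD: block size k = 3, λ = 1.
Replication: r(k − 1) = λ(v − 1) ⇒ r·2 = 735 − 1 = 734 ⇒ r = 367.
Block count: bk = vr ⇒ b·3 = 735·367 = 269745 ⇒ b = 89915.

r = 367, b = 89915.


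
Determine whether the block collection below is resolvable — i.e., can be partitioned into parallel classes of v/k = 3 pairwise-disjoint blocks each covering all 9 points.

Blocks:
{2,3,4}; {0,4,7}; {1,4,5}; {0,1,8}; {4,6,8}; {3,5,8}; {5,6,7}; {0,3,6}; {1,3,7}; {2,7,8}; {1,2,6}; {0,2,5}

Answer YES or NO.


v = 9, block size k = 3, number of blocks = 12.
For resolvability, blocks must partition into parallel classes of size v/k = 3.
Total blocks must therefore be a multiple of 3: 12 = 3·4 + 0 ⇒ divisible ✓.
Greedy packing gives 4 candidate class(es). Each should be a full parallel class (size 3, covers all 9 points).
  Class 1 (3 blocks): {2,3,4}; {0,1,8}; {5,6,7}. Points covered: [0, 1, 2, 3, 4, 5, 6, 7, 8].
  Class 2 (3 blocks): {0,4,7}; {3,5,8}; {1,2,6}. Points covered: [0, 1, 2, 3, 4, 5, 6, 7, 8].
  Class 3 (3 blocks): {1,4,5}; {0,3,6}; {2,7,8}. Points covered: [0, 1, 2, 3, 4, 5, 6, 7, 8].
  Class 4 (3 blocks): {4,6,8}; {1,3,7}; {0,2,5}. Points covered: [0, 1, 2, 3, 4, 5, 6, 7, 8].
All classes full (size 3)? YES. All classes cover every point? YES.
Resolvable? YES.

YES


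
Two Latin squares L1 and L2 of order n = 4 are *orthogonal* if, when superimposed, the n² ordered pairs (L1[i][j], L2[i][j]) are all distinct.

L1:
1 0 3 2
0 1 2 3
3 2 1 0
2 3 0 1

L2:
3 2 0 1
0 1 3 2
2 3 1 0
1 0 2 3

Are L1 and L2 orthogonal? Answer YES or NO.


Form the n² = 16 superimposed pairs (L1[i][j], L2[i][j]), row by row (rows and columns indexed from 0):
row 0: (1,3) (0,2) (3,0) (2,1)
row 1: (0,0) (1,1) (2,3) (3,2)
row 2: (3,2) (2,3) (1,1) (0,0)
row 3: (2,1) (3,0) (0,2) (1,3)
Orthogonality requires all 16 pairs distinct.
But the pair (3,2) repeats: cell (1,3) has L1 = 3, L2 = 2, and cell (2,0) has L1 = 3, L2 = 2.
A repeated pair means some other pair never occurs (only 8 distinct pairs out of 16), so the squares are not orthogonal.
Conclusion: NO.

NO


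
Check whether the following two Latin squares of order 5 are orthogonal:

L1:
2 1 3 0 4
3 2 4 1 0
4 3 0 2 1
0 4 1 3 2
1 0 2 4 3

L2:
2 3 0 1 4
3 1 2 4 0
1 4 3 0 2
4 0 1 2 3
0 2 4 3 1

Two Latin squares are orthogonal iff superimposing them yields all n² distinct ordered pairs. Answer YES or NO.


Form the n² = 25 superimposed pairs (L1[i][j], L2[i][j]), row by row (rows and columns indexed from 0):
row 0: (2,2) (1,3) (3,0) (0,1) (4,4)
row 1: (3,3) (2,1) (4,2) (1,4) (0,0)
row 2: (4,1) (3,4) (0,3) (2,0) (1,2)
row 3: (0,4) (4,0) (1,1) (3,2) (2,3)
row 4: (1,0) (0,2) (2,4) (4,3) (3,1)
Orthogonality requires all 25 pairs distinct.
Check by first coordinate: for each symbol s of L1, list the L2 entries in the n cells where L1 = s; they must all differ.
  L1 = 0: L2 entries (in reading order) 1, 0, 3, 4, 2 — all 5 distinct ✓
  L1 = 1: L2 entries (in reading order) 3, 4, 2, 1, 0 — all 5 distinct ✓
  L1 = 2: L2 entries (in reading order) 2, 1, 0, 3, 4 — all 5 distinct ✓
  L1 = 3: L2 entries (in reading order) 0, 3, 4, 2, 1 — all 5 distinct ✓
  L1 = 4: L2 entries (in reading order) 4, 2, 1, 0, 3 — all 5 distinct ✓
Every symbol of L1 meets every symbol of L2 exactly once, so all 25 pairs are distinct (25 of 25).
Conclusion: YES.

YES


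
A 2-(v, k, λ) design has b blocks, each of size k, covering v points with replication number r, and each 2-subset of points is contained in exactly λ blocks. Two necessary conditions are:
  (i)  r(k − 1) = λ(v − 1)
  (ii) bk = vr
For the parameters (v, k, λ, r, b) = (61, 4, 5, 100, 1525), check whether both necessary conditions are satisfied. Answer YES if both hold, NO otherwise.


Condition (i): r(k − 1) = 100·3 = 300; λ(v − 1) = 5·60 = 300. Match? YES.
Condition (ii): bk = 1525·4 = 6100; vr = 61·100 = 6100. Match? YES.
Both conditions hold? YES.

YES


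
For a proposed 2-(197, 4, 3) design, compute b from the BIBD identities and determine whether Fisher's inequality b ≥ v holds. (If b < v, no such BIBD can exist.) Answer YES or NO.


r = λ(v − 1)/(k − 1) = 3·196/3 = 196.
b = vr/k = 197·196/4 = 9653.
Fisher's inequality: b ≥ v ⇔ 9653 ≥ 197? YES.

YES


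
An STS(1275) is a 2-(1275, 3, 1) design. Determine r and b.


An STS(v) is a 2-(v, 3, 1) BIBD: block size k = 3, λ = 1.
Replication: r(k − 1) = λ(v − 1) ⇒ r·2 = 1275 − 1 = 1274 ⇒ r = 637.
Block count: b = v(v − 1)/6 = 1275·1274/6 = 1624350/6 = 270725.

r = 637, b = 270725.


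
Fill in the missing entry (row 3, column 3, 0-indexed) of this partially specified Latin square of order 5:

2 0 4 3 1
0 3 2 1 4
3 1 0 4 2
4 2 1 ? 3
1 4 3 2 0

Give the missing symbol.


Row 3 contains symbols [1, 2, 3, 4] — missing [0].
Column 3 contains symbols [1, 2, 3, 4] — missing [0].
The missing symbol must appear in both missing sets; intersection = [0].
Therefore the hidden value is 0.

Missing value = 0.


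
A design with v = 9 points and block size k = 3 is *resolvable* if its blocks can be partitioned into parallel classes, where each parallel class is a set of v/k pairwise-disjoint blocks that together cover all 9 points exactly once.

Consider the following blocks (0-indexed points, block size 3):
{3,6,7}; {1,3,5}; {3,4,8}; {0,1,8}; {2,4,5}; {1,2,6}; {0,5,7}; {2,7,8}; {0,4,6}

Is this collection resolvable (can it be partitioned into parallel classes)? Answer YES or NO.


v = 9, block size k = 3, number of blocks = 9.
For resolvability, blocks must partition into parallel classes of size v/k = 3.
Total blocks must therefore be a multiple of 3: 9 = 3·3 + 0 ⇒ divisible ✓.
Greedy packing gives 3 candidate class(es). Each should be a full parallel class (size 3, covers all 9 points).
  Class 1 (3 blocks): {3,6,7}; {0,1,8}; {2,4,5}. Points covered: [0, 1, 2, 3, 4, 5, 6, 7, 8].
  Class 2 (3 blocks): {1,3,5}; {2,7,8}; {0,4,6}. Points covered: [0, 1, 2, 3, 4, 5, 6, 7, 8].
  Class 3 (3 blocks): {3,4,8}; {1,2,6}; {0,5,7}. Points covered: [0, 1, 2, 3, 4, 5, 6, 7, 8].
All classes full (size 3)? YES. All classes cover every point? YES.
Resolvable? YES.

YES


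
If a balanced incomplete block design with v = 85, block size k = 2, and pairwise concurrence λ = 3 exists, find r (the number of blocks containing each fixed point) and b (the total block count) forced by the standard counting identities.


Any 2-(v, k, λ) BIBD satisfies two necessary conditions:
  (i)  Each point sits in r blocks, and counting incidences through any fixed point gives r(k − 1) = λ(v − 1), so r = λ(v − 1)/(k − 1).
  (ii) Total incidences bk = vr, so b = vr/k.
Step 1: r = λ(v − 1)/(k − 1) = 3·(85 − 1)/(2 − 1) = 3·84/1 = 252/1 = 252.
Step 2: b = vr/k = 85·252/2 = 21420/2 = 10710.
Check integrality: r = 252 ∈ Z ✓, b = 10710 ∈ Z ✓.
(These identities are necessary conditions: they determine r and b for any design with these parameters, but do not by themselves prove that one exists.)

r = 252, b = 10710.


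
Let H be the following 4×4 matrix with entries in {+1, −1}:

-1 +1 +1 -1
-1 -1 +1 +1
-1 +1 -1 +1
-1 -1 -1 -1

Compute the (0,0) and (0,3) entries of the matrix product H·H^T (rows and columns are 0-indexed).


Row 0 of H: [-1, 1, 1, -1].
Row 3 of H: [-1, -1, -1, -1].
(H·H^T)[0][0] = Σ_j H[0][j]·H[0][j] = (-1)² + (1)² + (1)² + (-1)² = 1 + 1 + 1 + 1 = 4.
(H·H^T)[0][3] = Σ_j H[0][j]·H[3][j] = (-1)·(-1) + (1)·(-1) + (1)·(-1) + (-1)·(-1) = 1 + -1 + -1 + 1 = 0.
So rows 0 and 3 are orthogonal; the diagonal entry equals n = 4.

(0,0) entry = 4; (0,3) entry = 0.


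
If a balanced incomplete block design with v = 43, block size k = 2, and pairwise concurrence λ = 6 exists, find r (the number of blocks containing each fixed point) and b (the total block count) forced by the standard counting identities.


Any 2-(v, k, λ) BIBD satisfies two necessary conditions:
  (i)  Each point sits in r blocks, and counting incidences through any fixed point gives r(k − 1) = λ(v − 1), so r = λ(v − 1)/(k − 1).
  (ii) Total incidences bk = vr, so b = vr/k.
Step 1: r = λ(v − 1)/(k − 1) = 6·(43 − 1)/(2 − 1) = 6·42/1 = 252/1 = 252.
Step 2: b = vr/k = 43·252/2 = 10836/2 = 5418.
Check integrality: r = 252 ∈ Z ✓, b = 5418 ∈ Z ✓.
(These identities are necessary conditions: they determine r and b for any design with these parameters, but do not by themselves prove that one exists.)

r = 252, b = 5418.


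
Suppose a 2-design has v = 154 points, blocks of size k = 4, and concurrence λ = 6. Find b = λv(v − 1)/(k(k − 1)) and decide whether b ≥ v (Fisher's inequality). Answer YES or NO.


r = λ(v − 1)/(k − 1) = 6·153/3 = 306.
b = vr/k = 154·306/4 = 11781.
Fisher's inequality: b ≥ v ⇔ 11781 ≥ 154? YES.

YES


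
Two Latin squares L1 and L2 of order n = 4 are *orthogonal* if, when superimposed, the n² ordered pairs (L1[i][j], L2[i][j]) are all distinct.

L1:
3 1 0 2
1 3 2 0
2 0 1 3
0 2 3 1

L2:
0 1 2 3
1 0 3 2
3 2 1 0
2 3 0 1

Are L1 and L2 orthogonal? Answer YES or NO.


Form the n² = 16 superimposed pairs (L1[i][j], L2[i][j]), row by row (rows and columns indexed from 0):
row 0: (3,0) (1,1) (0,2) (2,3)
row 1: (1,1) (3,0) (2,3) (0,2)
row 2: (2,3) (0,2) (1,1) (3,0)
row 3: (0,2) (2,3) (3,0) (1,1)
Orthogonality requires all 16 pairs distinct.
But the pair (1,1) repeats: cell (0,1) has L1 = 1, L2 = 1, and cell (1,0) has L1 = 1, L2 = 1.
A repeated pair means some other pair never occurs (only 4 distinct pairs out of 16), so the squares are not orthogonal.
Conclusion: NO.

NO


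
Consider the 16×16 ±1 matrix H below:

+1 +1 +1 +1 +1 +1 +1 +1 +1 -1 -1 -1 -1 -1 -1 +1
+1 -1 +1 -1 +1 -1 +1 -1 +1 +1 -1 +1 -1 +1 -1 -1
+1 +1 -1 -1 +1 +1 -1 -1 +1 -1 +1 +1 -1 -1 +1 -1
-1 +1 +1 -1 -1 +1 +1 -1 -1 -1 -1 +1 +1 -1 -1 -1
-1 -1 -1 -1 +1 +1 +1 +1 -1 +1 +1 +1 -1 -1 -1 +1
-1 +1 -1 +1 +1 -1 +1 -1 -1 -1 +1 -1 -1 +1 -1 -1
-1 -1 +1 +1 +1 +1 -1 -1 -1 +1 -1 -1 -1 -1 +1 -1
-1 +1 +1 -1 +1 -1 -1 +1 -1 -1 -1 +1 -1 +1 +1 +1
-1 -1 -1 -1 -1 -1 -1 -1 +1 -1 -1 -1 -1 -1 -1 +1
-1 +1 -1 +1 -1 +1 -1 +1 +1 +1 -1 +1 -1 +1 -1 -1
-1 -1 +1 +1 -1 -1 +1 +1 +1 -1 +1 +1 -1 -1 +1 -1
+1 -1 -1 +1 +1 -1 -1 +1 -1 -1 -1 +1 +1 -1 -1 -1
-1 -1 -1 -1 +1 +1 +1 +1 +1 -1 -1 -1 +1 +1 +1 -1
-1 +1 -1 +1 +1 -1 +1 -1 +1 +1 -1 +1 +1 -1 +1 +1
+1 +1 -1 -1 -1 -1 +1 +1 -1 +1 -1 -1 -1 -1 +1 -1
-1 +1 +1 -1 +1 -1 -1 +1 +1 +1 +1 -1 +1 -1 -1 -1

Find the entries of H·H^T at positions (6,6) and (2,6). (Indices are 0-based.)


Row 2 of H: [1, 1, -1, -1, 1, 1, -1, -1, 1, -1, 1, 1, -1, -1, 1, -1].
Row 6 of H: [-1, -1, 1, 1, 1, 1, -1, -1, -1, 1, -1, -1, -1, -1, 1, -1].
(H·H^T)[6][6] = Σ_j H[6][j]·H[6][j] = (-1)² + (-1)² + (1)² + (1)² + (1)² + (1)² + (-1)² + (-1)² + (-1)² + (1)² + (-1)² + (-1)² + (-1)² + (-1)² + (1)² + (-1)² = 1 + 1 + 1 + 1 + 1 + 1 + 1 + 1 + 1 + 1 + 1 + 1 + 1 + 1 + 1 + 1 = 16.
(H·H^T)[2][6] = Σ_j H[2][j]·H[6][j] = (1)·(-1) + (1)·(-1) + (-1)·(1) + (-1)·(1) + (1)·(1) + (1)·(1) + (-1)·(-1) + (-1)·(-1) + (1)·(-1) + (-1)·(1) + (1)·(-1) + (1)·(-1) + (-1)·(-1) + (-1)·(-1) + (1)·(1) + (-1)·(-1) = -1 + -1 + -1 + -1 + 1 + 1 + 1 + 1 + -1 + -1 + -1 + -1 + 1 + 1 + 1 + 1 = 0.
So rows 2 and 6 are orthogonal; the diagonal entry equals n = 16.

(6,6) entry = 16; (2,6) entry = 0.
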